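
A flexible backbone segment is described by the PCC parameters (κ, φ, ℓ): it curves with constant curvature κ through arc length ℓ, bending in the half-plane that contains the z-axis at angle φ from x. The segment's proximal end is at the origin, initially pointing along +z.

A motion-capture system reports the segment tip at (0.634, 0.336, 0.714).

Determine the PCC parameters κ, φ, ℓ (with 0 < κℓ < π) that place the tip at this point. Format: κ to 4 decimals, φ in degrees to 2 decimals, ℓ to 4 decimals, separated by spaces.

1.4005 27.92 1.1251

ρ = √(x²+y²) = √(0.634² + 0.336²) = 0.71753
φ = atan2(y, x) mod 360° = atan2(0.336, 0.634) = 27.9222°
|p|² = ρ² + z² = 0.71753² + 0.714² = 1.02465
κ = 2ρ / |p|² = 2×0.71753 / 1.02465 = 1.40054
θ = 2·atan2(ρ, z) = 2·atan2(0.71753, 0.714) = 1.57573 rad
ℓ = θ/κ = 1.57573/1.40054 = 1.12509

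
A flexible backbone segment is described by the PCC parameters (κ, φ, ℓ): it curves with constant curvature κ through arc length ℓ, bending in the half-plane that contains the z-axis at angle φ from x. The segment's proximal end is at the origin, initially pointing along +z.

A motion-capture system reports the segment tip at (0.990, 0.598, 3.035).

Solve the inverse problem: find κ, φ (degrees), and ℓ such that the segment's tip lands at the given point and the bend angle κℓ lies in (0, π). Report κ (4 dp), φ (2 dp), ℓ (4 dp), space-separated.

0.2193 31.13 3.3208

ρ = √(x²+y²) = √(0.990² + 0.598²) = 1.15659
φ = atan2(y, x) mod 360° = atan2(0.598, 0.990) = 31.1337°
|p|² = ρ² + z² = 1.15659² + 3.035² = 10.54893
κ = 2ρ / |p|² = 2×1.15659 / 10.54893 = 0.21928
θ = 2·atan2(ρ, z) = 2·atan2(1.15659, 3.035) = 0.72819 rad
ℓ = θ/κ = 0.72819/0.21928 = 3.32080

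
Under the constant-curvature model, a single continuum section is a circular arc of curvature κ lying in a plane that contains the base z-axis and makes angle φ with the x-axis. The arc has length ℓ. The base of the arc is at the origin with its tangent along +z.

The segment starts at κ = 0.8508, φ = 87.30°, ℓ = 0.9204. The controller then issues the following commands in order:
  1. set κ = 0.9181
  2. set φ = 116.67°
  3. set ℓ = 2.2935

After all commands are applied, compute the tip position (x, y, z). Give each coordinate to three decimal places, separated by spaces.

-0.738 1.469 0.937

initial: κ=0.8508, φ=87.30°, ℓ=0.9204
cmd 1: set κ=0.9181 → (κ,φ,ℓ)=(0.9181,87.30°,0.9204) → tip=(0.0173,0.3659,0.8147)
cmd 2: set φ=116.67° → (κ,φ,ℓ)=(0.9181,116.67°,0.9204) → tip=(-0.1644,0.3273,0.8147)
cmd 3: set ℓ=2.2935 → (κ,φ,ℓ)=(0.9181,116.67°,2.2935) → tip=(-0.7381,1.4694,0.9371)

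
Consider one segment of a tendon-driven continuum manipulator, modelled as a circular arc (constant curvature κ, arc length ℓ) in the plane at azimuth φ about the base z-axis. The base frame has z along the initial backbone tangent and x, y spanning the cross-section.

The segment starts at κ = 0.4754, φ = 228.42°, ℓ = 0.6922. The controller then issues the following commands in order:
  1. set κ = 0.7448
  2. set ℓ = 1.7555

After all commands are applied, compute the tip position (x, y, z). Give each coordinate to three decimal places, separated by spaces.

-0.659 -0.743 1.296

initial: κ=0.4754, φ=228.42°, ℓ=0.6922
cmd 1: set κ=0.7448 → (κ,φ,ℓ)=(0.7448,228.42°,0.6922) → tip=(-0.1158,-0.1305,0.6619)
cmd 2: set ℓ=1.7555 → (κ,φ,ℓ)=(0.7448,228.42°,1.7555) → tip=(-0.6591,-0.7429,1.2964)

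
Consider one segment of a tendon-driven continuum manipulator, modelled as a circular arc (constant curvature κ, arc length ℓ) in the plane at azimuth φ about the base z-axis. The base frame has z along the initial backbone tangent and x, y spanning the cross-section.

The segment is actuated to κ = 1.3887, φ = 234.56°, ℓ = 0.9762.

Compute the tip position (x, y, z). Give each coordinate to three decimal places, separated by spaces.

θ = κ·ℓ = 1.3887 × 0.9762 = 1.35565 rad
ρ = (1 − cos θ)/κ = (1 − 0.21349)/1.3887 = 0.56636
z = sin θ / κ = 0.97694/1.3887 = 0.70350
x = ρ cos φ = 0.56636 × cos(234.56°) = -0.32841
y = ρ sin φ = 0.56636 × sin(234.56°) = -0.46143

-0.328 -0.461 0.703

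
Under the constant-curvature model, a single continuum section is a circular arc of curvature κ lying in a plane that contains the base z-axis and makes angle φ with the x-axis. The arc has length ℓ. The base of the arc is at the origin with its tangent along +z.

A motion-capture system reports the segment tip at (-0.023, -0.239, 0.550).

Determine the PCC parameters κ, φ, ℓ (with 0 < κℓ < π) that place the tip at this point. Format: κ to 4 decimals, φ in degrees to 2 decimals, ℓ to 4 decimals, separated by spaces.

1.3334 264.50 0.6174

ρ = √(x²+y²) = √(-0.023² + -0.239²) = 0.24010
φ = atan2(y, x) mod 360° = atan2(-0.239, -0.023) = 264.5031°
|p|² = ρ² + z² = 0.24010² + 0.550² = 0.36015
κ = 2ρ / |p|² = 2×0.24010 / 0.36015 = 1.33336
θ = 2·atan2(ρ, z) = 2·atan2(0.24010, 0.550) = 0.82323 rad
ℓ = θ/κ = 0.82323/1.33336 = 0.61741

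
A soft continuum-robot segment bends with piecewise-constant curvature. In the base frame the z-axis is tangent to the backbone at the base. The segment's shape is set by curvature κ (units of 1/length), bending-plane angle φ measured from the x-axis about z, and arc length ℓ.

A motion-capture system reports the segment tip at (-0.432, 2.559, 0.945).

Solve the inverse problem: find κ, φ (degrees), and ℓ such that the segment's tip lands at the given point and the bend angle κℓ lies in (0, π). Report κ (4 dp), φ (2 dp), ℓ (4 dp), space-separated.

ρ = √(x²+y²) = √(-0.432² + 2.559²) = 2.59521
φ = atan2(y, x) mod 360° = atan2(2.559, -0.432) = 99.5821°
|p|² = ρ² + z² = 2.59521² + 0.945² = 7.62813
κ = 2ρ / |p|² = 2×2.59521 / 7.62813 = 0.68043
θ = 2·atan2(ρ, z) = 2·atan2(2.59521, 0.945) = 2.44317 rad
ℓ = θ/κ = 2.44317/0.68043 = 3.59063

0.6804 99.58 3.5906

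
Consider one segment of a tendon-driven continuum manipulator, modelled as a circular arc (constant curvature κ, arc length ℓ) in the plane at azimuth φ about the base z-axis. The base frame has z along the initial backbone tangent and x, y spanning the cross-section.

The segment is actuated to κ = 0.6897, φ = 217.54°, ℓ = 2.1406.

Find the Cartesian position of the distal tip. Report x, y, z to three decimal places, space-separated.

-1.041 -0.800 1.443

θ = κ·ℓ = 0.6897 × 2.1406 = 1.47637 rad
ρ = (1 − cos θ)/κ = (1 − 0.09428)/0.6897 = 1.31320
z = sin θ / κ = 0.99555/0.6897 = 1.44345
x = ρ cos φ = 1.31320 × cos(217.54°) = -1.04128
y = ρ sin φ = 1.31320 × sin(217.54°) = -0.80015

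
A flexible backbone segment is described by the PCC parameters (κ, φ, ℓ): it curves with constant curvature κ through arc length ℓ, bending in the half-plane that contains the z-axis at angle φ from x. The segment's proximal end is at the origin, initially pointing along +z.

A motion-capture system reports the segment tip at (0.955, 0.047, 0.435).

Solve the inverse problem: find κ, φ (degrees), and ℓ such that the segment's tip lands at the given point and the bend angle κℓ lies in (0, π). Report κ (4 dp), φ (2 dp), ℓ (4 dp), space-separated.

ρ = √(x²+y²) = √(0.955² + 0.047²) = 0.95616
φ = atan2(y, x) mod 360° = atan2(0.047, 0.955) = 2.8175°
|p|² = ρ² + z² = 0.95616² + 0.435² = 1.10346
κ = 2ρ / |p|² = 2×0.95616 / 1.10346 = 1.73302
θ = 2·atan2(ρ, z) = 2·atan2(0.95616, 0.435) = 2.28767 rad
ℓ = θ/κ = 2.28767/1.73302 = 1.32005

1.7330 2.82 1.3201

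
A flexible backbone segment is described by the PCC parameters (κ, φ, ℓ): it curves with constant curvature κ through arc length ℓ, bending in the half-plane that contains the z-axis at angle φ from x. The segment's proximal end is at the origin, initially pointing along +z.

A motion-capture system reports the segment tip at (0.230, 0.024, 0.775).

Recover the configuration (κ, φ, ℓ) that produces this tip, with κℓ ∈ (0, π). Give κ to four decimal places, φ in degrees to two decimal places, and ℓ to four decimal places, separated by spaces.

0.7071 5.96 0.8202

ρ = √(x²+y²) = √(0.230² + 0.024²) = 0.23125
φ = atan2(y, x) mod 360° = atan2(0.024, 0.230) = 5.9571°
|p|² = ρ² + z² = 0.23125² + 0.775² = 0.65410
κ = 2ρ / |p|² = 2×0.23125 / 0.65410 = 0.70707
θ = 2·atan2(ρ, z) = 2·atan2(0.23125, 0.775) = 0.57995 rad
ℓ = θ/κ = 0.57995/0.70707 = 0.82021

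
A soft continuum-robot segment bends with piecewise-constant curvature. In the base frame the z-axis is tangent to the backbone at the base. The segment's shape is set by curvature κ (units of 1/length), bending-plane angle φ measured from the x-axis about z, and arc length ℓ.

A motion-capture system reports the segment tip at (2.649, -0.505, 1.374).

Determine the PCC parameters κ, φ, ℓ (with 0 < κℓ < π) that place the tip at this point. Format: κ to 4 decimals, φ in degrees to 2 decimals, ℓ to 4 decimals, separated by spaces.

0.5888 349.21 3.7350

ρ = √(x²+y²) = √(2.649² + -0.505²) = 2.69671
φ = atan2(y, x) mod 360° = atan2(-0.505, 2.649) = 349.2068°
|p|² = ρ² + z² = 2.69671² + 1.374² = 9.16010
κ = 2ρ / |p|² = 2×2.69671 / 9.16010 = 0.58879
θ = 2·atan2(ρ, z) = 2·atan2(2.69671, 1.374) = 2.19914 rad
ℓ = θ/κ = 2.19914/0.58879 = 3.73499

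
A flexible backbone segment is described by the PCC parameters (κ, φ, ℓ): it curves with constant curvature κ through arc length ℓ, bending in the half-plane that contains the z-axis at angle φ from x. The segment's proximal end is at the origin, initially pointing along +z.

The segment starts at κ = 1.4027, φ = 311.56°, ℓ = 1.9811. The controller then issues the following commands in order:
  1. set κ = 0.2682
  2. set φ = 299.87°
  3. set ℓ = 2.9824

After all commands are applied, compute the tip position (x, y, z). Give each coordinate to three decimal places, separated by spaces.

initial: κ=1.4027, φ=311.56°, ℓ=1.9811
cmd 1: set κ=0.2682 → (κ,φ,ℓ)=(0.2682,311.56°,1.9811) → tip=(0.3410,-0.3846,1.8892)
cmd 2: set φ=299.87° → (κ,φ,ℓ)=(0.2682,299.87°,1.9811) → tip=(0.2560,-0.4458,1.8892)
cmd 3: set ℓ=2.9824 → (κ,φ,ℓ)=(0.2682,299.87°,2.9824) → tip=(0.5630,-0.9803,2.6744)

0.563 -0.980 2.674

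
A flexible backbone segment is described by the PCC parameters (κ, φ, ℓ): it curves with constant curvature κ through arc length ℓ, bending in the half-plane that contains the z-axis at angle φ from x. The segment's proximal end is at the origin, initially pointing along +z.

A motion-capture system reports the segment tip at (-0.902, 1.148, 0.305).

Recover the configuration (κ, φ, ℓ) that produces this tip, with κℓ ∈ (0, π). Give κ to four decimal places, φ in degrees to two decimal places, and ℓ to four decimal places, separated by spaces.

ρ = √(x²+y²) = √(-0.902² + 1.148²) = 1.45997
φ = atan2(y, x) mod 360° = atan2(1.148, -0.902) = 128.1572°
|p|² = ρ² + z² = 1.45997² + 0.305² = 2.22453
κ = 2ρ / |p|² = 2×1.45997 / 2.22453 = 1.31261
θ = 2·atan2(ρ, z) = 2·atan2(1.45997, 0.305) = 2.72970 rad
ℓ = θ/κ = 2.72970/1.31261 = 2.07960

1.3126 128.16 2.0796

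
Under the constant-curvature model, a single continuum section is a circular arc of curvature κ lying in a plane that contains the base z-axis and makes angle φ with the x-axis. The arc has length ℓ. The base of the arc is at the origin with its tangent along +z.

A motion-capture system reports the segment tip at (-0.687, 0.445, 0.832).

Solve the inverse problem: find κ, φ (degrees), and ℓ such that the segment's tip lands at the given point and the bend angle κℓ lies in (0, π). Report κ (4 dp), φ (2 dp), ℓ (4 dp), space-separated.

ρ = √(x²+y²) = √(-0.687² + 0.445²) = 0.81853
φ = atan2(y, x) mod 360° = atan2(0.445, -0.687) = 147.0671°
|p|² = ρ² + z² = 0.81853² + 0.832² = 1.36222
κ = 2ρ / |p|² = 2×0.81853 / 1.36222 = 1.20176
θ = 2·atan2(ρ, z) = 2·atan2(0.81853, 0.832) = 1.55448 rad
ℓ = θ/κ = 1.55448/1.20176 = 1.29350

1.2018 147.07 1.2935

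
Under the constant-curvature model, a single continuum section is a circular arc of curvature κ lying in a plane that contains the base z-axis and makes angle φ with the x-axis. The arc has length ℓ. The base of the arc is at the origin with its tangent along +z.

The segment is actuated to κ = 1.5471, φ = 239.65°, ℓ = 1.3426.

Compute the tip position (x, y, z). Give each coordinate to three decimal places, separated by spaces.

-0.485 -0.828 0.565

θ = κ·ℓ = 1.5471 × 1.3426 = 2.07714 rad
ρ = (1 − cos θ)/κ = (1 − -0.48498)/1.5471 = 0.95985
z = sin θ / κ = 0.87453/1.5471 = 0.56527
x = ρ cos φ = 0.95985 × cos(239.65°) = -0.48499
y = ρ sin φ = 0.95985 × sin(239.65°) = -0.82831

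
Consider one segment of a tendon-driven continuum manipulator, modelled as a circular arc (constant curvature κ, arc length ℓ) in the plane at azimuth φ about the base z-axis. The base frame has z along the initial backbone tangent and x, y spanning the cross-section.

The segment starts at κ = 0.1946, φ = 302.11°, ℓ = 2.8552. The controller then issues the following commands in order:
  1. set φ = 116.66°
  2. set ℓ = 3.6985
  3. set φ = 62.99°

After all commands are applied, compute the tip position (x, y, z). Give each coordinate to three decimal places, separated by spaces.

0.579 1.135 3.387

initial: κ=0.1946, φ=302.11°, ℓ=2.8552
cmd 1: set φ=116.66° → (κ,φ,ℓ)=(0.1946,116.66°,2.8552) → tip=(-0.3468,0.6908,2.7105)
cmd 2: set ℓ=3.6985 → (κ,φ,ℓ)=(0.1946,116.66°,3.6985) → tip=(-0.5719,1.1390,3.3874)
cmd 3: set φ=62.99° → (κ,φ,ℓ)=(0.1946,62.99°,3.6985) → tip=(0.5788,1.1355,3.3874)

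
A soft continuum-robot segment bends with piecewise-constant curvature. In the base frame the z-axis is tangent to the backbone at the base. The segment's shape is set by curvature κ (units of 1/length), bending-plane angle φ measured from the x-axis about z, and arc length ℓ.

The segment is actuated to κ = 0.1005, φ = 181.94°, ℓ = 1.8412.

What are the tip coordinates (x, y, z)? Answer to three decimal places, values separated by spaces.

θ = κ·ℓ = 0.1005 × 1.8412 = 0.18504 rad
ρ = (1 − cos θ)/κ = (1 − 0.98293)/0.1005 = 0.16986
z = sin θ / κ = 0.18399/0.1005 = 1.83071
x = ρ cos φ = 0.16986 × cos(181.94°) = -0.16977
y = ρ sin φ = 0.16986 × sin(181.94°) = -0.00575

-0.170 -0.006 1.831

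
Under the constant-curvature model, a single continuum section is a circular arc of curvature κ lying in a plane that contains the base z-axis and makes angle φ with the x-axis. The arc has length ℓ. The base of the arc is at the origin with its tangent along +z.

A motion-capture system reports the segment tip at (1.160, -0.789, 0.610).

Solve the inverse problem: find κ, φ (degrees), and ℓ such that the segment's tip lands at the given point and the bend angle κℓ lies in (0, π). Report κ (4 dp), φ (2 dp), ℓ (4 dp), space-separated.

1.1989 325.78 1.9361

ρ = √(x²+y²) = √(1.160² + -0.789²) = 1.40290
φ = atan2(y, x) mod 360° = atan2(-0.789, 1.160) = 325.7775°
|p|² = ρ² + z² = 1.40290² + 0.610² = 2.34022
κ = 2ρ / |p|² = 2×1.40290 / 2.34022 = 1.19894
θ = 2·atan2(ρ, z) = 2·atan2(1.40290, 0.610) = 2.32128 rad
ℓ = θ/κ = 2.32128/1.19894 = 1.93611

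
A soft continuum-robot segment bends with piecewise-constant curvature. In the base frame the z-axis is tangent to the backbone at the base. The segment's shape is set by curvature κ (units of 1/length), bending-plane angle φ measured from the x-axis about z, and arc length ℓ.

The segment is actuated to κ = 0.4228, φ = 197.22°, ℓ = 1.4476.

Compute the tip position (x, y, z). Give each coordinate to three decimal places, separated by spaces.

-0.410 -0.127 1.359

θ = κ·ℓ = 0.4228 × 1.4476 = 0.61205 rad
ρ = (1 − cos θ)/κ = (1 − 0.81847)/0.4228 = 0.42934
z = sin θ / κ = 0.57454/0.4228 = 1.35890
x = ρ cos φ = 0.42934 × cos(197.22°) = -0.41010
y = ρ sin φ = 0.42934 × sin(197.22°) = -0.12710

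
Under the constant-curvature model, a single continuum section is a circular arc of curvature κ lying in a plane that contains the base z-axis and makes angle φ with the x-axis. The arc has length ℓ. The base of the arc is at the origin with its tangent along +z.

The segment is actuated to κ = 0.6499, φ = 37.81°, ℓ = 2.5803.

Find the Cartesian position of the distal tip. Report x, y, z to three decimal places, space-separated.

θ = κ·ℓ = 0.6499 × 2.5803 = 1.67694 rad
ρ = (1 − cos θ)/κ = (1 − -0.10594)/0.6499 = 1.70171
z = sin θ / κ = 0.99437/0.6499 = 1.53004
x = ρ cos φ = 1.70171 × cos(37.81°) = 1.34443
y = ρ sin φ = 1.70171 × sin(37.81°) = 1.04322

1.344 1.043 1.530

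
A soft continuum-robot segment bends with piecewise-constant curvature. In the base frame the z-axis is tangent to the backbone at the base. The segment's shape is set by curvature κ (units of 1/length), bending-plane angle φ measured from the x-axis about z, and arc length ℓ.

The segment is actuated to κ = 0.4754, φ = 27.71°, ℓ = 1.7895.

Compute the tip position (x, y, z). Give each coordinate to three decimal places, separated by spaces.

θ = κ·ℓ = 0.4754 × 1.7895 = 0.85073 rad
ρ = (1 − cos θ)/κ = (1 − 0.65944)/0.4754 = 0.71637
z = sin θ / κ = 0.75176/0.4754 = 1.58132
x = ρ cos φ = 0.71637 × cos(27.71°) = 0.63421
y = ρ sin φ = 0.71637 × sin(27.71°) = 0.33311

0.634 0.333 1.581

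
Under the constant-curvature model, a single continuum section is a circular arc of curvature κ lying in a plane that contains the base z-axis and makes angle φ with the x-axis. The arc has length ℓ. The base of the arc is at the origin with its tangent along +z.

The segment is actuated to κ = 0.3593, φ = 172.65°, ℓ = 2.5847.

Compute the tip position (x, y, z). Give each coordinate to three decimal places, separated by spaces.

θ = κ·ℓ = 0.3593 × 2.5847 = 0.92868 rad
ρ = (1 − cos θ)/κ = (1 − 0.59889)/0.3593 = 1.11637
z = sin θ / κ = 0.80083/0.3593 = 2.22887
x = ρ cos φ = 1.11637 × cos(172.65°) = -1.10719
y = ρ sin φ = 1.11637 × sin(172.65°) = 0.14282

-1.107 0.143 2.229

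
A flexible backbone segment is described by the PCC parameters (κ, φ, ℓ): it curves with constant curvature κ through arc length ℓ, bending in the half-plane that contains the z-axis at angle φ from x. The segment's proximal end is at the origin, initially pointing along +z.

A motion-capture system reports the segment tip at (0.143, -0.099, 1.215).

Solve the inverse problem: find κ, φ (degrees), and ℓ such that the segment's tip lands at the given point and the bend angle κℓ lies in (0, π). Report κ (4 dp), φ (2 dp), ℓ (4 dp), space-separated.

0.2309 325.30 1.2315

ρ = √(x²+y²) = √(0.143² + -0.099²) = 0.17393
φ = atan2(y, x) mod 360° = atan2(-0.099, 0.143) = 325.3048°
|p|² = ρ² + z² = 0.17393² + 1.215² = 1.50648
κ = 2ρ / |p|² = 2×0.17393 / 1.50648 = 0.23090
θ = 2·atan2(ρ, z) = 2·atan2(0.17393, 1.215) = 0.28436 rad
ℓ = θ/κ = 0.28436/0.23090 = 1.23153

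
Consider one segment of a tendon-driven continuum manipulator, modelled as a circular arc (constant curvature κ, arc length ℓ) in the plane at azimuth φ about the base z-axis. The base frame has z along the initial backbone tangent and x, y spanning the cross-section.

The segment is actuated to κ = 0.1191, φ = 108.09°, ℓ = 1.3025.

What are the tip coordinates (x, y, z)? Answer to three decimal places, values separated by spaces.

θ = κ·ℓ = 0.1191 × 1.3025 = 0.15513 rad
ρ = (1 − cos θ)/κ = (1 − 0.98799)/0.1191 = 0.10082
z = sin θ / κ = 0.15451/0.1191 = 1.29728
x = ρ cos φ = 0.10082 × cos(108.09°) = -0.03131
y = ρ sin φ = 0.10082 × sin(108.09°) = 0.09584

-0.031 0.096 1.297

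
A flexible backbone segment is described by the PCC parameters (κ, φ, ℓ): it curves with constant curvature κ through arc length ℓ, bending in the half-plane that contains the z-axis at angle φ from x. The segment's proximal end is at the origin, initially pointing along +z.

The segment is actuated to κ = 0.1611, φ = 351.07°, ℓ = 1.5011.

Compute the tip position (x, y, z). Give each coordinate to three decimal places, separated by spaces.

0.178 -0.028 1.487

θ = κ·ℓ = 0.1611 × 1.5011 = 0.24183 rad
ρ = (1 − cos θ)/κ = (1 − 0.97090)/0.1611 = 0.18062
z = sin θ / κ = 0.23948/0.1611 = 1.48651
x = ρ cos φ = 0.18062 × cos(351.07°) = 0.17843
y = ρ sin φ = 0.18062 × sin(351.07°) = -0.02804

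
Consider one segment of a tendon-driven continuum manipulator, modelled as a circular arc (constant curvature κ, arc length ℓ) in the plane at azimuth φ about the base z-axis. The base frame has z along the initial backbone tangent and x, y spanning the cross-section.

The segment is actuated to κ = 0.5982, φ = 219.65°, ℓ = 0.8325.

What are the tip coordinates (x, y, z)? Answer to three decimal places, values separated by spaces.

θ = κ·ℓ = 0.5982 × 0.8325 = 0.49800 rad
ρ = (1 − cos θ)/κ = (1 − 0.87854)/0.5982 = 0.20304
z = sin θ / κ = 0.47767/0.5982 = 0.79851
x = ρ cos φ = 0.20304 × cos(219.65°) = -0.15634
y = ρ sin φ = 0.20304 × sin(219.65°) = -0.12956

-0.156 -0.130 0.799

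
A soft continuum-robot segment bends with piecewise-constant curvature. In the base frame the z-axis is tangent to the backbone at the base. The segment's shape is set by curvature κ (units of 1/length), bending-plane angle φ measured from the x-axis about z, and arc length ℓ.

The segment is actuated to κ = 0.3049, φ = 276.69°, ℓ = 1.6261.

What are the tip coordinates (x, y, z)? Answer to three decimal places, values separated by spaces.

0.046 -0.392 1.560

θ = κ·ℓ = 0.3049 × 1.6261 = 0.49580 rad
ρ = (1 − cos θ)/κ = (1 − 0.87959)/0.3049 = 0.39492
z = sin θ / κ = 0.47573/0.3049 = 1.56029
x = ρ cos φ = 0.39492 × cos(276.69°) = 0.04601
y = ρ sin φ = 0.39492 × sin(276.69°) = -0.39223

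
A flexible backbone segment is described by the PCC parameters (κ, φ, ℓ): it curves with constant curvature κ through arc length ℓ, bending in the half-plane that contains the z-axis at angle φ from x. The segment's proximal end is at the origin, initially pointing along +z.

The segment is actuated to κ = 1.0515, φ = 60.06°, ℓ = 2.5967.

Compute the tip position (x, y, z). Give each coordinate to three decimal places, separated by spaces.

θ = κ·ℓ = 1.0515 × 2.5967 = 2.73043 rad
ρ = (1 − cos θ)/κ = (1 − -0.91666)/1.0515 = 1.82278
z = sin θ / κ = 0.39968/1.0515 = 0.38010
x = ρ cos φ = 1.82278 × cos(60.06°) = 0.90974
y = ρ sin φ = 1.82278 × sin(60.06°) = 1.57953

0.910 1.580 0.380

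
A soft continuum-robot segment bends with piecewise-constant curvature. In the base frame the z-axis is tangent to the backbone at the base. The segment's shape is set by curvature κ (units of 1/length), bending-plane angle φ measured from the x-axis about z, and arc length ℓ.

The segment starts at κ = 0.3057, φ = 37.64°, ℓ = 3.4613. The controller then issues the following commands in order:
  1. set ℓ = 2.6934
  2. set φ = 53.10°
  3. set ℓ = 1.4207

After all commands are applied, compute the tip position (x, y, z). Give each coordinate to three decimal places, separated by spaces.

0.182 0.243 1.376

initial: κ=0.3057, φ=37.64°, ℓ=3.4613
cmd 1: set ℓ=2.6934 → (κ,φ,ℓ)=(0.3057,37.64°,2.6934) → tip=(0.8295,0.6398,2.3992)
cmd 2: set φ=53.10° → (κ,φ,ℓ)=(0.3057,53.10°,2.6934) → tip=(0.6290,0.8377,2.3992)
cmd 3: set ℓ=1.4207 → (κ,φ,ℓ)=(0.3057,53.10°,1.4207) → tip=(0.1823,0.2429,1.3765)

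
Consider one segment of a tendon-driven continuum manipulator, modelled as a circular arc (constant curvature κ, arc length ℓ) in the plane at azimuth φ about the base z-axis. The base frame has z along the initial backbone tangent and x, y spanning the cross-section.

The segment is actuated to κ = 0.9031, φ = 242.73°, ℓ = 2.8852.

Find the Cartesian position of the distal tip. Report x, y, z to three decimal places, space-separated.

θ = κ·ℓ = 0.9031 × 2.8852 = 2.60562 rad
ρ = (1 − cos θ)/κ = (1 − -0.85977)/0.9031 = 2.05932
z = sin θ / κ = 0.51067/0.9031 = 0.56547
x = ρ cos φ = 2.05932 × cos(242.73°) = -0.94355
y = ρ sin φ = 2.05932 × sin(242.73°) = -1.83044

-0.944 -1.830 0.565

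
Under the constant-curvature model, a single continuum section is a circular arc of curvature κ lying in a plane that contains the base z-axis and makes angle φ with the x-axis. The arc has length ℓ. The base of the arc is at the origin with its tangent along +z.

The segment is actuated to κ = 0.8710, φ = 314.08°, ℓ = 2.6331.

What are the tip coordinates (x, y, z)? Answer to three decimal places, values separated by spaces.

θ = κ·ℓ = 0.8710 × 2.6331 = 2.29343 rad
ρ = (1 − cos θ)/κ = (1 − -0.66136)/0.8710 = 1.90742
z = sin θ / κ = 0.75007/0.8710 = 0.86116
x = ρ cos φ = 1.90742 × cos(314.08°) = 1.32692
y = ρ sin φ = 1.90742 × sin(314.08°) = -1.37023

1.327 -1.370 0.861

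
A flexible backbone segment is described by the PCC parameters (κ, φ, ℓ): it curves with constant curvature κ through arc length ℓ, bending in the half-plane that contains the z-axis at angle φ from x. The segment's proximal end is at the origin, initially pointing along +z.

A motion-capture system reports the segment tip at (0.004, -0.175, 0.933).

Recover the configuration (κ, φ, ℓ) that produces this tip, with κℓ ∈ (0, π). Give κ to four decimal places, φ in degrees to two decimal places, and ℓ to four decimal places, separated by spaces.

ρ = √(x²+y²) = √(0.004² + -0.175²) = 0.17505
φ = atan2(y, x) mod 360° = atan2(-0.175, 0.004) = 271.3094°
|p|² = ρ² + z² = 0.17505² + 0.933² = 0.90113
κ = 2ρ / |p|² = 2×0.17505 / 0.90113 = 0.38850
θ = 2·atan2(ρ, z) = 2·atan2(0.17505, 0.933) = 0.37092 rad
ℓ = θ/κ = 0.37092/0.38850 = 0.95474

0.3885 271.31 0.9547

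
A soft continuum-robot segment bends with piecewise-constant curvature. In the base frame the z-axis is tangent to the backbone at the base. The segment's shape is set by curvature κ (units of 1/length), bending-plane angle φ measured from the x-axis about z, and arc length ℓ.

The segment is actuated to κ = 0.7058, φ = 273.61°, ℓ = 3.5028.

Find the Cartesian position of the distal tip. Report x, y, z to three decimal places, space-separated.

θ = κ·ℓ = 0.7058 × 3.5028 = 2.47228 rad
ρ = (1 − cos θ)/κ = (1 − -0.78425)/0.7058 = 2.52798
z = sin θ / κ = 0.62045/0.7058 = 0.87907
x = ρ cos φ = 2.52798 × cos(273.61°) = 0.15917
y = ρ sin φ = 2.52798 × sin(273.61°) = -2.52296

0.159 -2.523 0.879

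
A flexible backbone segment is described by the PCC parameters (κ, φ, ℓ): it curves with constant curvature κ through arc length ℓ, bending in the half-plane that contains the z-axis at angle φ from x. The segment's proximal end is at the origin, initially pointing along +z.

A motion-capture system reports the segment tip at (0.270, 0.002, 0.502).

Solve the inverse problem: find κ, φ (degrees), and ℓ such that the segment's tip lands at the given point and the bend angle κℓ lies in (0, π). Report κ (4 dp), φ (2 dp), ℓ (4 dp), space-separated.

ρ = √(x²+y²) = √(0.270² + 0.002²) = 0.27001
φ = atan2(y, x) mod 360° = atan2(0.002, 0.270) = 0.4244°
|p|² = ρ² + z² = 0.27001² + 0.502² = 0.32491
κ = 2ρ / |p|² = 2×0.27001 / 0.32491 = 1.66205
θ = 2·atan2(ρ, z) = 2·atan2(0.27001, 0.502) = 0.98696 rad
ℓ = θ/κ = 0.98696/1.66205 = 0.59382

1.6621 0.42 0.5938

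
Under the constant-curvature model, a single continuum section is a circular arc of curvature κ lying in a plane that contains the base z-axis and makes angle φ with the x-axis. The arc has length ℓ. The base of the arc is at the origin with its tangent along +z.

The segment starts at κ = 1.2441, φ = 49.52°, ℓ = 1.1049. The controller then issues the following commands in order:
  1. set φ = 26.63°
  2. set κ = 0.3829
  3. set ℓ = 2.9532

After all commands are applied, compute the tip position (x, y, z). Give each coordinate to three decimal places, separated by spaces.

initial: κ=1.2441, φ=49.52°, ℓ=1.1049
cmd 1: set φ=26.63° → (κ,φ,ℓ)=(1.2441,26.63°,1.1049) → tip=(0.5785,0.2901,0.7884)
cmd 2: set κ=0.3829 → (κ,φ,ℓ)=(0.3829,26.63°,1.1049) → tip=(0.2058,0.1032,1.0722)
cmd 3: set ℓ=2.9532 → (κ,φ,ℓ)=(0.3829,26.63°,2.9532) → tip=(1.3402,0.6720,2.3629)

1.340 0.672 2.363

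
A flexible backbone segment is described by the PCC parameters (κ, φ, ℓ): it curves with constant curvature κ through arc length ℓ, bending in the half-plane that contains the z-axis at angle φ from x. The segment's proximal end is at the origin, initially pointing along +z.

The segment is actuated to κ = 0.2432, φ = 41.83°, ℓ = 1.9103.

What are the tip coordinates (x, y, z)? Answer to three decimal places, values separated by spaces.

0.325 0.291 1.842

θ = κ·ℓ = 0.2432 × 1.9103 = 0.46458 rad
ρ = (1 − cos θ)/κ = (1 − 0.89401)/0.2432 = 0.43582
z = sin θ / κ = 0.44805/0.2432 = 1.84232
x = ρ cos φ = 0.43582 × cos(41.83°) = 0.32474
y = ρ sin φ = 0.43582 × sin(41.83°) = 0.29066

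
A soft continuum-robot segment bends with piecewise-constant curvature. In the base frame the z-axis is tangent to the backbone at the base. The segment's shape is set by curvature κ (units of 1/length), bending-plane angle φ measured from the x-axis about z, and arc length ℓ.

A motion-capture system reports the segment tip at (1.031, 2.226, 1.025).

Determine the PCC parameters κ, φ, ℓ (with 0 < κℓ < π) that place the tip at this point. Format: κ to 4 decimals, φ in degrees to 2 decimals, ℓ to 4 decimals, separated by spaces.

0.6941 65.15 3.3857

ρ = √(x²+y²) = √(1.031² + 2.226²) = 2.45317
φ = atan2(y, x) mod 360° = atan2(2.226, 1.031) = 65.1482°
|p|² = ρ² + z² = 2.45317² + 1.025² = 7.06866
κ = 2ρ / |p|² = 2×2.45317 / 7.06866 = 0.69410
θ = 2·atan2(ρ, z) = 2·atan2(2.45317, 1.025) = 2.35003 rad
ℓ = θ/κ = 2.35003/0.69410 = 3.38574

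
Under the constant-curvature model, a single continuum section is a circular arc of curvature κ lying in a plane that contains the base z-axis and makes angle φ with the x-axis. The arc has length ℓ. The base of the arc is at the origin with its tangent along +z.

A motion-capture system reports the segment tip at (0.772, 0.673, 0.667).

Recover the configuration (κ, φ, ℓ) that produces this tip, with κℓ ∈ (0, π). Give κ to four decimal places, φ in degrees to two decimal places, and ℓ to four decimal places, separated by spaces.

1.3712 41.08 1.4491

ρ = √(x²+y²) = √(0.772² + 0.673²) = 1.02416
φ = atan2(y, x) mod 360° = atan2(0.673, 0.772) = 41.0807°
|p|² = ρ² + z² = 1.02416² + 0.667² = 1.49380
κ = 2ρ / |p|² = 2×1.02416 / 1.49380 = 1.37122
θ = 2·atan2(ρ, z) = 2·atan2(1.02416, 0.667) = 1.98707 rad
ℓ = θ/κ = 1.98707/1.37122 = 1.44913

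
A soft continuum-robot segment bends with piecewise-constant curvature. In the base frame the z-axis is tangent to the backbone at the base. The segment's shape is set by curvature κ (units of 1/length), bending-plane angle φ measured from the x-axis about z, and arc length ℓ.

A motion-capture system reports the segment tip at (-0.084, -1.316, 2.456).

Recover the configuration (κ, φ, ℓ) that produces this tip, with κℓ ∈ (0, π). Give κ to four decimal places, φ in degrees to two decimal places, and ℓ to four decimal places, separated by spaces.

ρ = √(x²+y²) = √(-0.084² + -1.316²) = 1.31868
φ = atan2(y, x) mod 360° = atan2(-1.316, -0.084) = 266.3478°
|p|² = ρ² + z² = 1.31868² + 2.456² = 7.77085
κ = 2ρ / |p|² = 2×1.31868 / 7.77085 = 0.33939
θ = 2·atan2(ρ, z) = 2·atan2(1.31868, 2.456) = 0.98549 rad
ℓ = θ/κ = 0.98549/0.33939 = 2.90371

0.3394 266.35 2.9037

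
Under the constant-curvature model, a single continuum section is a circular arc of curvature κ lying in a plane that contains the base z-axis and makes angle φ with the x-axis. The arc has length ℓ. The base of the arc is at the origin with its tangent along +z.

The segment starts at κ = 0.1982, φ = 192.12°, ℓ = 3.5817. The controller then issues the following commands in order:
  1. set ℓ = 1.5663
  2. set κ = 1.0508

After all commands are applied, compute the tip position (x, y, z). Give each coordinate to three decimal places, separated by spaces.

-1.000 -0.215 0.949

initial: κ=0.1982, φ=192.12°, ℓ=3.5817
cmd 1: set ℓ=1.5663 → (κ,φ,ℓ)=(0.1982,192.12°,1.5663) → tip=(-0.2358,-0.0506,1.5413)
cmd 2: set κ=1.0508 → (κ,φ,ℓ)=(1.0508,192.12°,1.5663) → tip=(-1.0002,-0.2148,0.9490)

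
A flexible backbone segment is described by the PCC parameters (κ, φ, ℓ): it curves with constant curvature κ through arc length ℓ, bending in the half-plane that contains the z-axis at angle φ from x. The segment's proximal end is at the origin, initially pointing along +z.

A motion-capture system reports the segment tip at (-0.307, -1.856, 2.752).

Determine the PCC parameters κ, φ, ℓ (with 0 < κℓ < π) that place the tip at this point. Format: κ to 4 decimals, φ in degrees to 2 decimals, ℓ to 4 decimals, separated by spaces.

ρ = √(x²+y²) = √(-0.307² + -1.856²) = 1.88122
φ = atan2(y, x) mod 360° = atan2(-1.856, -0.307) = 260.6078°
|p|² = ρ² + z² = 1.88122² + 2.752² = 11.11249
κ = 2ρ / |p|² = 2×1.88122 / 11.11249 = 0.33858
θ = 2·atan2(ρ, z) = 2·atan2(1.88122, 2.752) = 1.19924 rad
ℓ = θ/κ = 1.19924/0.33858 = 3.54201

0.3386 260.61 3.5420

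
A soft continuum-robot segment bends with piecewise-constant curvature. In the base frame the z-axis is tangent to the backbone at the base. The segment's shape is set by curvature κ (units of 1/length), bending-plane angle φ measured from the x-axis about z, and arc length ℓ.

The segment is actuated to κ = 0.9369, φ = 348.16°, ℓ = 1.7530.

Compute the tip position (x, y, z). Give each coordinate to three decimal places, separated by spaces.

θ = κ·ℓ = 0.9369 × 1.7530 = 1.64239 rad
ρ = (1 − cos θ)/κ = (1 − -0.07153)/0.9369 = 1.14370
z = sin θ / κ = 0.99744/0.9369 = 1.06462
x = ρ cos φ = 1.14370 × cos(348.16°) = 1.11936
y = ρ sin φ = 1.14370 × sin(348.16°) = -0.23466

1.119 -0.235 1.065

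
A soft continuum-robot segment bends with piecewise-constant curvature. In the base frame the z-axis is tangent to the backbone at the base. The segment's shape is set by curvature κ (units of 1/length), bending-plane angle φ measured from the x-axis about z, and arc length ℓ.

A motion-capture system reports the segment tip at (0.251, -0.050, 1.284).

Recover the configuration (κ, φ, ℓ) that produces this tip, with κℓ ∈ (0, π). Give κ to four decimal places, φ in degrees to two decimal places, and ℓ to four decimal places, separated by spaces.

0.2986 348.73 1.3177

ρ = √(x²+y²) = √(0.251² + -0.050²) = 0.25593
φ = atan2(y, x) mod 360° = atan2(-0.050, 0.251) = 348.7340°
|p|² = ρ² + z² = 0.25593² + 1.284² = 1.71416
κ = 2ρ / |p|² = 2×0.25593 / 1.71416 = 0.29861
θ = 2·atan2(ρ, z) = 2·atan2(0.25593, 1.284) = 0.39349 rad
ℓ = θ/κ = 0.39349/0.29861 = 1.31774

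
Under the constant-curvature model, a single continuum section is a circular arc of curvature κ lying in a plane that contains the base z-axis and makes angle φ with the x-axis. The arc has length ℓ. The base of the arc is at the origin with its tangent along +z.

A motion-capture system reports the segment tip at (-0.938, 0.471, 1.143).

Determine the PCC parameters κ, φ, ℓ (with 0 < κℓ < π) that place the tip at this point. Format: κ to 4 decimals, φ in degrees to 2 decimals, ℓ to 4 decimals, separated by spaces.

0.8717 153.34 1.7043

ρ = √(x²+y²) = √(-0.938² + 0.471²) = 1.04961
φ = atan2(y, x) mod 360° = atan2(0.471, -0.938) = 153.3373°
|p|² = ρ² + z² = 1.04961² + 1.143² = 2.40813
κ = 2ρ / |p|² = 2×1.04961 / 2.40813 = 0.87172
θ = 2·atan2(ρ, z) = 2·atan2(1.04961, 1.143) = 1.48566 rad
ℓ = θ/κ = 1.48566/0.87172 = 1.70429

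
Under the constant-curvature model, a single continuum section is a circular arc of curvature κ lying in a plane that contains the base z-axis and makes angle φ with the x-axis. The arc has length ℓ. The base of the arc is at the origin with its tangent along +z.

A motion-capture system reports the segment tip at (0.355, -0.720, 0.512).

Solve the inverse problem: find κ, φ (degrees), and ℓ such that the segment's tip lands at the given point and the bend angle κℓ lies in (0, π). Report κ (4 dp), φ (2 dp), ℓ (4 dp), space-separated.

1.7710 296.25 1.1328

ρ = √(x²+y²) = √(0.355² + -0.720²) = 0.80276
φ = atan2(y, x) mod 360° = atan2(-0.720, 0.355) = 296.2459°
|p|² = ρ² + z² = 0.80276² + 0.512² = 0.90657
κ = 2ρ / |p|² = 2×0.80276 / 0.90657 = 1.77099
θ = 2·atan2(ρ, z) = 2·atan2(0.80276, 0.512) = 2.00609 rad
ℓ = θ/κ = 2.00609/1.77099 = 1.13275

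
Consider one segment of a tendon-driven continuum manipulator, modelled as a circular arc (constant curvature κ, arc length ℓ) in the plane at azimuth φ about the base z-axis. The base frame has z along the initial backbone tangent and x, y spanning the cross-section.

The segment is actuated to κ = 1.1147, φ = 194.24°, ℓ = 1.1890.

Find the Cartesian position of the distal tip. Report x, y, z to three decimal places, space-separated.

θ = κ·ℓ = 1.1147 × 1.1890 = 1.32538 rad
ρ = (1 − cos θ)/κ = (1 − 0.24296)/1.1147 = 0.67914
z = sin θ / κ = 0.97004/1.1147 = 0.87022
x = ρ cos φ = 0.67914 × cos(194.24°) = -0.65827
y = ρ sin φ = 0.67914 × sin(194.24°) = -0.16706

-0.658 -0.167 0.870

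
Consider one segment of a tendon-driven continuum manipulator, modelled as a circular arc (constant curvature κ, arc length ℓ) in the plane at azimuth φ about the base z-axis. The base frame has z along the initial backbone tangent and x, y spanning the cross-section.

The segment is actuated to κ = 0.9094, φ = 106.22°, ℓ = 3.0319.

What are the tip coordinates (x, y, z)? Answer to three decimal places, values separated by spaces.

-0.592 2.035 0.412

θ = κ·ℓ = 0.9094 × 3.0319 = 2.75721 rad
ρ = (1 − cos θ)/κ = (1 − -0.92703)/0.9094 = 2.11901
z = sin θ / κ = 0.37499/0.9094 = 0.41235
x = ρ cos φ = 2.11901 × cos(106.22°) = -0.59190
y = ρ sin φ = 2.11901 × sin(106.22°) = 2.03467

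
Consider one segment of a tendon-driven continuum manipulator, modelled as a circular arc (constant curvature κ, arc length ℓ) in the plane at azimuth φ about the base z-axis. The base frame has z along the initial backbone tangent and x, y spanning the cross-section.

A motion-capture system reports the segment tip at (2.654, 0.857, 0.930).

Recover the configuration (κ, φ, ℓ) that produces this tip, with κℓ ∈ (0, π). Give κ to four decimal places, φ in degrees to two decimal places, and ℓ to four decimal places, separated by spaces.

0.6454 17.90 3.8705

ρ = √(x²+y²) = √(2.654² + 0.857²) = 2.78894
φ = atan2(y, x) mod 360° = atan2(0.857, 2.654) = 17.8957°
|p|² = ρ² + z² = 2.78894² + 0.930² = 8.64306
κ = 2ρ / |p|² = 2×2.78894 / 8.64306 = 0.64536
θ = 2·atan2(ρ, z) = 2·atan2(2.78894, 0.930) = 2.49786 rad
ℓ = θ/κ = 2.49786/0.64536 = 3.87051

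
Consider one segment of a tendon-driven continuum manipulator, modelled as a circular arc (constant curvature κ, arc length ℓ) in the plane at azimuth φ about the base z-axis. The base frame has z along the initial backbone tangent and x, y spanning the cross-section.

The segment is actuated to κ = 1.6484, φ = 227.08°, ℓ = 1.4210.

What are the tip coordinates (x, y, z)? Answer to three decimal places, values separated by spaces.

θ = κ·ℓ = 1.6484 × 1.4210 = 2.34238 rad
ρ = (1 − cos θ)/κ = (1 − -0.69727)/1.6484 = 1.02965
z = sin θ / κ = 0.71681/1.6484 = 0.43485
x = ρ cos φ = 1.02965 × cos(227.08°) = -0.70116
y = ρ sin φ = 1.02965 × sin(227.08°) = -0.75402

-0.701 -0.754 0.435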